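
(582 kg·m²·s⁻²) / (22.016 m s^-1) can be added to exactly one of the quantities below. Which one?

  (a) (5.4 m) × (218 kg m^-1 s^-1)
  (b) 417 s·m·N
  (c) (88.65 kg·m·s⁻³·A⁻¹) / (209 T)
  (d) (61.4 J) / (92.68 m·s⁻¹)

(d)

Reference: [kg·m²·s⁻²] / [m·s⁻¹] = kg·m·s⁻¹.
Each option:
  (a) [m] · [kg·m⁻¹·s⁻¹] = kg·s⁻¹
  (b) N·m·s = kg·m·s⁻²·m·s = kg·m²·s⁻¹
  (c) [kg·m·s⁻³·A⁻¹] / [kg·s⁻²·A⁻¹] = m·s⁻¹
  (d) [kg·m²·s⁻²] / [m·s⁻¹] = kg·m·s⁻¹  ← same
Only (d) matches kg·m·s⁻¹.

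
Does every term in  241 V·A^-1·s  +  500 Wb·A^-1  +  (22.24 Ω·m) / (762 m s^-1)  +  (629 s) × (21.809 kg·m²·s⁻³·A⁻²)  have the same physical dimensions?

Work out the base dimensions of each:
  241 V·A^-1·s:  V·s·A⁻¹ = J·C⁻¹·s·A⁻¹ = kg·m²·s⁻²·A⁻²
  500 Wb·A^-1:  Wb·A⁻¹ = V·s·A⁻¹ = kg·m²·s⁻²·A⁻²
  (22.24 Ω·m) / (762 m s^-1):  [kg·m³·s⁻³·A⁻²] / [m·s⁻¹] = kg·m²·s⁻²·A⁻²
  (629 s) × (21.809 kg·m²·s⁻³·A⁻²):  [s] · [kg·m²·s⁻³·A⁻²] = kg·m²·s⁻²·A⁻²
Every term reduces to kg·m²·s⁻²·A⁻².

Yes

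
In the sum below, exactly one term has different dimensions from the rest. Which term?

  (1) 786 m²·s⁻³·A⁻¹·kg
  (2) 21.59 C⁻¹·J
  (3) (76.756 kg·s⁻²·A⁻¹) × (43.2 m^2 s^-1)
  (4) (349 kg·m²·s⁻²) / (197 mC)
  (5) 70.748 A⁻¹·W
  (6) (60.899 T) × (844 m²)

(6)

Dimensions:
  (1) kg·m²·s⁻³·A⁻¹
  (2) J·C⁻¹ = N·m·(s·A)⁻¹ = kg·m²·s⁻³·A⁻¹
  (3) [kg·s⁻²·A⁻¹] · [m²·s⁻¹] = kg·m²·s⁻³·A⁻¹
  (4) [kg·m²·s⁻²] / [s·A] = kg·m²·s⁻³·A⁻¹
  (5) W·A⁻¹ = J·s⁻¹·A⁻¹ = kg·m²·s⁻³·A⁻¹
  (6) [kg·s⁻²·A⁻¹] · [m²] = kg·m²·s⁻²·A⁻¹
All reduce to kg·m²·s⁻³·A⁻¹ except (6), which is kg·m²·s⁻²·A⁻¹.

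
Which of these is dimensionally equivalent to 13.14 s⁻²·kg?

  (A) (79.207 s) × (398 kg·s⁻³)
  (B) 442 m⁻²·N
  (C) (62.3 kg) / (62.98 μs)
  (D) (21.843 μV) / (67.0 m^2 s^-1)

Reference: kg·s⁻².
Each option:
  (A) [s] · [kg·s⁻³] = kg·s⁻²  ← same
  (B) N·m⁻² = kg·m·s⁻²·m⁻² = kg·m⁻¹·s⁻²
  (C) [kg] / [s] = kg·s⁻¹
  (D) [kg·m²·s⁻³·A⁻¹] / [m²·s⁻¹] = kg·s⁻²·A⁻¹
Only (A) matches kg·s⁻².

(A)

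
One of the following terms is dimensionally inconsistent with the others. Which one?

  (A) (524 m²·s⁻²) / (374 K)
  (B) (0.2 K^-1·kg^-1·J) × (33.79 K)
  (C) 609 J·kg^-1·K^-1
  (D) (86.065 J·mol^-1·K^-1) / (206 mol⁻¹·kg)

(B)

Expand each in SI base units:
  (A) [m²·s⁻²] / [K] = m²·s⁻²·K⁻¹
  (B) [m²·s⁻²·K⁻¹] · [K] = m²·s⁻²
  (C) J·kg⁻¹·K⁻¹ = N·m·kg⁻¹·K⁻¹ = m²·s⁻²·K⁻¹
  (D) [kg·m²·s⁻²·K⁻¹·mol⁻¹] / [kg·mol⁻¹] = m²·s⁻²·K⁻¹
All reduce to m²·s⁻²·K⁻¹ except (B), which is m²·s⁻².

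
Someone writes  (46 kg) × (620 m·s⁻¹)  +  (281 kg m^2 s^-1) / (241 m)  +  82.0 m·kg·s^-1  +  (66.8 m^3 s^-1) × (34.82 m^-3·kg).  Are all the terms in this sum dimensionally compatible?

Expand each in SI base units:
  (46 kg) × (620 m·s⁻¹):  [kg] · [m·s⁻¹] = kg·m·s⁻¹
  (281 kg m^2 s^-1) / (241 m):  [kg·m²·s⁻¹] / [m] = kg·m·s⁻¹
  82.0 m·kg·s^-1:  kg·m·s⁻¹
  (66.8 m^3 s^-1) × (34.82 m^-3·kg):  [m³·s⁻¹] · [kg·m⁻³] = kg·s⁻¹
The terms do not share a single dimension (kg·m·s⁻¹ vs kg·s⁻¹).

No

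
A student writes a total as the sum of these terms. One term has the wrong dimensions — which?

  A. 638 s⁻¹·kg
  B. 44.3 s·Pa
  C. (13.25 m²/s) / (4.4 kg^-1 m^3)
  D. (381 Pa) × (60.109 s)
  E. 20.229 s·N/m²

A.

Expand each in SI base units:
  A. kg·s⁻¹
  B. Pa·s = N·m⁻²·s = kg·m⁻¹·s⁻¹
  C. [m²·s⁻¹] / [kg⁻¹·m³] = kg·m⁻¹·s⁻¹
  D. [kg·m⁻¹·s⁻²] · [s] = kg·m⁻¹·s⁻¹
  E. N·s·m⁻² = kg·m·s⁻²·s·m⁻² = kg·m⁻¹·s⁻¹
All reduce to kg·m⁻¹·s⁻¹ except A., which is kg·s⁻¹.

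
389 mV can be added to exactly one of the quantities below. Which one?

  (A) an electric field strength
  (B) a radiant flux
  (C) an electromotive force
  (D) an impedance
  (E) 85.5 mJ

(C)

Reference: V = J·C⁻¹ = kg·m²·s⁻³·A⁻¹.
Each option:
  (A) [electric field strength] = kg·m·s⁻³·A⁻¹
  (B) [radiant flux] = kg·m²·s⁻³
  (C) [electromotive force] = kg·m²·s⁻³·A⁻¹  ← same
  (D) [impedance] = kg·m²·s⁻³·A⁻²
  (E) J = N·m = kg·m²·s⁻²
Only (C) matches kg·m²·s⁻³·A⁻¹.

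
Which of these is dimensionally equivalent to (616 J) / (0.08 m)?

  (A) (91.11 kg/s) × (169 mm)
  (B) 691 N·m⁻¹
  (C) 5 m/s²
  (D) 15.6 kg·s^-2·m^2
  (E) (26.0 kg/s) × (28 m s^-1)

Reference: [kg·m²·s⁻²] / [m] = kg·m·s⁻².
Each option:
  (A) [kg·s⁻¹] · [m] = kg·m·s⁻¹
  (B) N·m⁻¹ = kg·m·s⁻²·m⁻¹ = kg·s⁻²
  (C) m·s⁻²
  (D) kg·m²·s⁻²
  (E) [kg·s⁻¹] · [m·s⁻¹] = kg·m·s⁻²  ← same
Only (E) matches kg·m·s⁻².

(E)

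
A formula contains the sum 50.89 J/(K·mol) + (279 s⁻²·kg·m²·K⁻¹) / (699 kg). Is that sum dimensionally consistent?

Dimensions:
  50.89 J/(K·mol):  J·mol⁻¹·K⁻¹ = N·m·mol⁻¹·K⁻¹ = kg·m²·s⁻²·K⁻¹·mol⁻¹
  (279 s⁻²·kg·m²·K⁻¹) / (699 kg):  [kg·m²·s⁻²·K⁻¹] / [kg] = m²·s⁻²·K⁻¹
kg·m²·s⁻²·K⁻¹·mol⁻¹ ≠ m²·s⁻²·K⁻¹, so they cannot be added.

No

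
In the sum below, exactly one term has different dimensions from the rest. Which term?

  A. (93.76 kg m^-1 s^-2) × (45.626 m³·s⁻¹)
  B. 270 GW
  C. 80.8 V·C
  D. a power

C.

Expand each in SI base units:
  A. [kg·m⁻¹·s⁻²] · [m³·s⁻¹] = kg·m²·s⁻³
  B. W = J·s⁻¹ = kg·m²·s⁻³
  C. C·V = s·A·J·C⁻¹ = kg·m²·s⁻²
  D. [power] = kg·m²·s⁻³
All reduce to kg·m²·s⁻³ except C., which is kg·m²·s⁻².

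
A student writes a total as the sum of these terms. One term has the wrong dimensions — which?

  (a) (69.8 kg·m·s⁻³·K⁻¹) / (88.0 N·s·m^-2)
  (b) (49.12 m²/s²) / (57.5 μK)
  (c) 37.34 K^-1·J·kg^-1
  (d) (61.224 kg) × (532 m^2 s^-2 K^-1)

(d)

Work out the base dimensions of each:
  (a) [kg·m·s⁻³·K⁻¹] / [kg·m⁻¹·s⁻¹] = m²·s⁻²·K⁻¹
  (b) [m²·s⁻²] / [K] = m²·s⁻²·K⁻¹
  (c) J·kg⁻¹·K⁻¹ = N·m·kg⁻¹·K⁻¹ = m²·s⁻²·K⁻¹
  (d) [kg] · [m²·s⁻²·K⁻¹] = kg·m²·s⁻²·K⁻¹
All reduce to m²·s⁻²·K⁻¹ except (d), which is kg·m²·s⁻²·K⁻¹.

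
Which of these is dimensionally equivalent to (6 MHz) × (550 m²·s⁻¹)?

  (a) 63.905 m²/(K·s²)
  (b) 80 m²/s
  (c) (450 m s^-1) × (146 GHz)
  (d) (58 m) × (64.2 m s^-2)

Reference: [s⁻¹] · [m²·s⁻¹] = m²·s⁻².
Each option:
  (a) m²·s⁻²·K⁻¹
  (b) m²·s⁻¹
  (c) [m·s⁻¹] · [s⁻¹] = m·s⁻²
  (d) [m] · [m·s⁻²] = m²·s⁻²  ← same
Only (d) matches m²·s⁻².

(d)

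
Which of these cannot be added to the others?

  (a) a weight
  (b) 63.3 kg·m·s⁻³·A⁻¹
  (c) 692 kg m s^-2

Reduce each to base SI dimensions:
  (a) [weight] = kg·m·s⁻²
  (b) kg·m·s⁻³·A⁻¹
  (c) kg·m·s⁻²
All reduce to kg·m·s⁻² except (b), which is kg·m·s⁻³·A⁻¹.

(b)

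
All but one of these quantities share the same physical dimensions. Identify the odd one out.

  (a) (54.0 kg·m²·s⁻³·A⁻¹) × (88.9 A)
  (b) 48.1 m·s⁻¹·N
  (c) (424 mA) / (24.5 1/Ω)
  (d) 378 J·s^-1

Work out the base dimensions of each:
  (a) [kg·m²·s⁻³·A⁻¹] · [A] = kg·m²·s⁻³
  (b) N·m·s⁻¹ = kg·m·s⁻²·m·s⁻¹ = kg·m²·s⁻³
  (c) [A] / [kg⁻¹·m⁻²·s³·A²] = kg·m²·s⁻³·A⁻¹
  (d) J·s⁻¹ = N·m·s⁻¹ = kg·m²·s⁻³
All reduce to kg·m²·s⁻³ except (c), which is kg·m²·s⁻³·A⁻¹.

(c)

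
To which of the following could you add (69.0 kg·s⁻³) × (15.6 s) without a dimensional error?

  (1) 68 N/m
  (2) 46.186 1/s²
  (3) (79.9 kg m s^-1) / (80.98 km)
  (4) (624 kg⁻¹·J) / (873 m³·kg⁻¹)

Reference: [kg·s⁻³] · [s] = kg·s⁻².
Each option:
  (1) N·m⁻¹ = kg·m·s⁻²·m⁻¹ = kg·s⁻²  ← same
  (2) s⁻²
  (3) [kg·m·s⁻¹] / [m] = kg·s⁻¹
  (4) [m²·s⁻²] / [kg⁻¹·m³] = kg·m⁻¹·s⁻²
Only (1) matches kg·s⁻².

(1)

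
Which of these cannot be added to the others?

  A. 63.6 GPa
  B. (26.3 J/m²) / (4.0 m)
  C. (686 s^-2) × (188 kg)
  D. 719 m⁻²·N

C.

Work out the base dimensions of each:
  A. Pa = N·m⁻² = kg·m⁻¹·s⁻²
  B. [kg·s⁻²] / [m] = kg·m⁻¹·s⁻²
  C. [s⁻²] · [kg] = kg·s⁻²
  D. N·m⁻² = kg·m·s⁻²·m⁻² = kg·m⁻¹·s⁻²
All reduce to kg·m⁻¹·s⁻² except C., which is kg·s⁻².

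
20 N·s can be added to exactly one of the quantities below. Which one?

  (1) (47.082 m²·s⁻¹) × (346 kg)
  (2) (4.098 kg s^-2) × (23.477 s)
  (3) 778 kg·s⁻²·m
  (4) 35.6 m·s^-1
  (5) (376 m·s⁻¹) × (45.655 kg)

(5)

Reference: N·s = kg·m·s⁻²·s = kg·m·s⁻¹.
Each option:
  (1) [m²·s⁻¹] · [kg] = kg·m²·s⁻¹
  (2) [kg·s⁻²] · [s] = kg·s⁻¹
  (3) kg·m·s⁻²
  (4) m·s⁻¹
  (5) [m·s⁻¹] · [kg] = kg·m·s⁻¹  ← same
Only (5) matches kg·m·s⁻¹.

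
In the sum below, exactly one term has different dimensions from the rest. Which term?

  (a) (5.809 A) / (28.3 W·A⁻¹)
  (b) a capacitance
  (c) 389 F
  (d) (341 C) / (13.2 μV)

Work out the base dimensions of each:
  (a) [A] / [kg·m²·s⁻³·A⁻¹] = kg⁻¹·m⁻²·s³·A²
  (b) [capacitance] = kg⁻¹·m⁻²·s⁴·A²
  (c) F = C·V⁻¹ = kg⁻¹·m⁻²·s⁴·A²
  (d) [s·A] / [kg·m²·s⁻³·A⁻¹] = kg⁻¹·m⁻²·s⁴·A²
All reduce to kg⁻¹·m⁻²·s⁴·A² except (a), which is kg⁻¹·m⁻²·s³·A².

(a)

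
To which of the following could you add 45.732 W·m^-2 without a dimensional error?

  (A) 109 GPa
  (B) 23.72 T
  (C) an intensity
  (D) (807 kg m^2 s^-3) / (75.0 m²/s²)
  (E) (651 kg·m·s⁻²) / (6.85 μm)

Reference: W·m⁻² = J·s⁻¹·m⁻² = kg·s⁻³.
Each option:
  (A) Pa = N·m⁻² = kg·m⁻¹·s⁻²
  (B) T = Wb·m⁻² = kg·s⁻²·A⁻¹
  (C) [intensity] = kg·s⁻³  ← same
  (D) [kg·m²·s⁻³] / [m²·s⁻²] = kg·s⁻¹
  (E) [kg·m·s⁻²] / [m] = kg·s⁻²
Only (C) matches kg·s⁻³.

(C)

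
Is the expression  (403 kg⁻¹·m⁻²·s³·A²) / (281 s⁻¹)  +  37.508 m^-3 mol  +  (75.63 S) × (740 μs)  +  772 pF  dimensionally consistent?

In SI base units:
  (403 kg⁻¹·m⁻²·s³·A²) / (281 s⁻¹):  [kg⁻¹·m⁻²·s³·A²] / [s⁻¹] = kg⁻¹·m⁻²·s⁴·A²
  37.508 m^-3 mol:  m⁻³·mol
  (75.63 S) × (740 μs):  [kg⁻¹·m⁻²·s³·A²] · [s] = kg⁻¹·m⁻²·s⁴·A²
  772 pF:  F = C·V⁻¹ = kg⁻¹·m⁻²·s⁴·A²
The terms do not share a single dimension (kg⁻¹·m⁻²·s⁴·A² vs m⁻³·mol).

No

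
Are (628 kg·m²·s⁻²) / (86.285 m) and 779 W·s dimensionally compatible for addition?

In SI base units:
  (628 kg·m²·s⁻²) / (86.285 m):  [kg·m²·s⁻²] / [m] = kg·m·s⁻²
  779 W·s:  W·s = J·s⁻¹·s = kg·m²·s⁻²
kg·m·s⁻² ≠ kg·m²·s⁻², so they cannot be added.

No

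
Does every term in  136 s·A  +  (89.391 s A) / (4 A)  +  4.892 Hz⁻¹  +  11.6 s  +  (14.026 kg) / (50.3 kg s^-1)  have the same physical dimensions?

No

Expand each in SI base units:
  136 s·A:  A·s = s·A
  (89.391 s A) / (4 A):  [s·A] / [A] = s
  4.892 Hz⁻¹:  Hz⁻¹ = (s⁻¹)⁻¹ = s
  11.6 s:  s
  (14.026 kg) / (50.3 kg s^-1):  [kg] / [kg·s⁻¹] = s
The terms do not share a single dimension (s vs s·A).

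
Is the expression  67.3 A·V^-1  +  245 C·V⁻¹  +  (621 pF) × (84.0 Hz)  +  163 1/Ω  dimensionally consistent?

No

Work out the base dimensions of each:
  67.3 A·V^-1:  A·V⁻¹ = A·(J·C⁻¹)⁻¹ = kg⁻¹·m⁻²·s³·A²
  245 C·V⁻¹:  C·V⁻¹ = s·A·(J·C⁻¹)⁻¹ = kg⁻¹·m⁻²·s⁴·A²
  (621 pF) × (84.0 Hz):  [kg⁻¹·m⁻²·s⁴·A²] · [s⁻¹] = kg⁻¹·m⁻²·s³·A²
  163 1/Ω:  Ω⁻¹ = (V·A⁻¹)⁻¹ = kg⁻¹·m⁻²·s³·A²
The terms do not share a single dimension (kg⁻¹·m⁻²·s³·A² vs kg⁻¹·m⁻²·s⁴·A²).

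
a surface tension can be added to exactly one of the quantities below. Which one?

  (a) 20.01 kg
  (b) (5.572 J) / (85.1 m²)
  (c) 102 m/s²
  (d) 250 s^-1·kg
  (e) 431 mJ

Reference: [surface tension] = kg·s⁻².
Each option:
  (a) kg
  (b) [kg·m²·s⁻²] / [m²] = kg·s⁻²  ← same
  (c) m·s⁻²
  (d) kg·s⁻¹
  (e) J = N·m = kg·m²·s⁻²
Only (b) matches kg·s⁻².

(b)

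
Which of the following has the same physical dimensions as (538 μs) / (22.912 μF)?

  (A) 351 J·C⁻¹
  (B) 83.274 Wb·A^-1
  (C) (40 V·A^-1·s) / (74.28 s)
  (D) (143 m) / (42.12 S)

(C)

Reference: [s] / [kg⁻¹·m⁻²·s⁴·A²] = kg·m²·s⁻³·A⁻².
Each option:
  (A) J·C⁻¹ = N·m·(s·A)⁻¹ = kg·m²·s⁻³·A⁻¹
  (B) Wb·A⁻¹ = V·s·A⁻¹ = kg·m²·s⁻²·A⁻²
  (C) [kg·m²·s⁻²·A⁻²] / [s] = kg·m²·s⁻³·A⁻²  ← same
  (D) [m] / [kg⁻¹·m⁻²·s³·A²] = kg·m³·s⁻³·A⁻²
Only (C) matches kg·m²·s⁻³·A⁻².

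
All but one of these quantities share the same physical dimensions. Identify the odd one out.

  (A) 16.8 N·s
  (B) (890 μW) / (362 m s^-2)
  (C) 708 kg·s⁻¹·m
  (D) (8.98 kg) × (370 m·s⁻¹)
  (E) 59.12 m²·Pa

(E)

Reduce each to base SI dimensions:
  (A) N·s = kg·m·s⁻²·s = kg·m·s⁻¹
  (B) [kg·m²·s⁻³] / [m·s⁻²] = kg·m·s⁻¹
  (C) kg·m·s⁻¹
  (D) [kg] · [m·s⁻¹] = kg·m·s⁻¹
  (E) Pa·m² = N·m⁻²·m² = kg·m·s⁻²
All reduce to kg·m·s⁻¹ except (E), which is kg·m·s⁻².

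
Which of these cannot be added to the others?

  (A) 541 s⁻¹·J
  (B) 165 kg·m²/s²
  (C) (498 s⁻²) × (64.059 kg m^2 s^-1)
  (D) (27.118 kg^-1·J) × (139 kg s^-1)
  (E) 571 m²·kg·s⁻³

Dimensions:
  (A) J·s⁻¹ = N·m·s⁻¹ = kg·m²·s⁻³
  (B) kg·m²·s⁻²
  (C) [s⁻²] · [kg·m²·s⁻¹] = kg·m²·s⁻³
  (D) [m²·s⁻²] · [kg·s⁻¹] = kg·m²·s⁻³
  (E) kg·m²·s⁻³
All reduce to kg·m²·s⁻³ except (B), which is kg·m²·s⁻².

(B)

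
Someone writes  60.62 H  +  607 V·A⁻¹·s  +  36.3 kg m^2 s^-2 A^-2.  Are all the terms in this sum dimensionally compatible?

Yes

Reduce each to base SI dimensions:
  60.62 H:  H = V·s·A⁻¹ = kg·m²·s⁻²·A⁻²
  607 V·A⁻¹·s:  V·s·A⁻¹ = J·C⁻¹·s·A⁻¹ = kg·m²·s⁻²·A⁻²
  36.3 kg m^2 s^-2 A^-2:  kg·m²·s⁻²·A⁻²
Every term reduces to kg·m²·s⁻²·A⁻².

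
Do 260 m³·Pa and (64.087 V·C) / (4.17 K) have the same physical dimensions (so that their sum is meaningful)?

Work out the base dimensions of each:
  260 m³·Pa:  Pa·m³ = N·m⁻²·m³ = kg·m²·s⁻²
  (64.087 V·C) / (4.17 K):  [kg·m²·s⁻²] / [K] = kg·m²·s⁻²·K⁻¹
kg·m²·s⁻² ≠ kg·m²·s⁻²·K⁻¹, so they cannot be added.

No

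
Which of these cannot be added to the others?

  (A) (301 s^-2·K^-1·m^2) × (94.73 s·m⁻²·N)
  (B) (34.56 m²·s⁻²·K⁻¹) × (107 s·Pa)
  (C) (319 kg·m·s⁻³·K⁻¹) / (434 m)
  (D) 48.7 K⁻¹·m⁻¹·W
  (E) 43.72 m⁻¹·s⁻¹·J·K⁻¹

Expand each in SI base units:
  (A) [m²·s⁻²·K⁻¹] · [kg·m⁻¹·s⁻¹] = kg·m·s⁻³·K⁻¹
  (B) [m²·s⁻²·K⁻¹] · [kg·m⁻¹·s⁻¹] = kg·m·s⁻³·K⁻¹
  (C) [kg·m·s⁻³·K⁻¹] / [m] = kg·s⁻³·K⁻¹
  (D) W·m⁻¹·K⁻¹ = J·s⁻¹·m⁻¹·K⁻¹ = kg·m·s⁻³·K⁻¹
  (E) J·s⁻¹·m⁻¹·K⁻¹ = N·m·s⁻¹·m⁻¹·K⁻¹ = kg·m·s⁻³·K⁻¹
All reduce to kg·m·s⁻³·K⁻¹ except (C), which is kg·s⁻³·K⁻¹.

(C)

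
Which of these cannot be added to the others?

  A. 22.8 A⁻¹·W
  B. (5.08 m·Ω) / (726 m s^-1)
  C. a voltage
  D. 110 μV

B.

In SI base units:
  A. W·A⁻¹ = J·s⁻¹·A⁻¹ = kg·m²·s⁻³·A⁻¹
  B. [kg·m³·s⁻³·A⁻²] / [m·s⁻¹] = kg·m²·s⁻²·A⁻²
  C. [voltage] = kg·m²·s⁻³·A⁻¹
  D. V = J·C⁻¹ = kg·m²·s⁻³·A⁻¹
All reduce to kg·m²·s⁻³·A⁻¹ except B., which is kg·m²·s⁻²·A⁻².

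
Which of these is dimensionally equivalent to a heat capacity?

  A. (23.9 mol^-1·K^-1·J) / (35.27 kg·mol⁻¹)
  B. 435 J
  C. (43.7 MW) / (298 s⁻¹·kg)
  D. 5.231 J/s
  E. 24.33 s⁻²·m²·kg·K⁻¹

Reference: [heat capacity] = kg·m²·s⁻²·K⁻¹.
Each option:
  A. [kg·m²·s⁻²·K⁻¹·mol⁻¹] / [kg·mol⁻¹] = m²·s⁻²·K⁻¹
  B. J = N·m = kg·m²·s⁻²
  C. [kg·m²·s⁻³] / [kg·s⁻¹] = m²·s⁻²
  D. J·s⁻¹ = N·m·s⁻¹ = kg·m²·s⁻³
  E. kg·m²·s⁻²·K⁻¹  ← same
Only E. matches kg·m²·s⁻²·K⁻¹.

E.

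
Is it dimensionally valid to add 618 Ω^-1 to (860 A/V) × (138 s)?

Dimensions:
  618 Ω^-1:  Ω⁻¹ = (V·A⁻¹)⁻¹ = kg⁻¹·m⁻²·s³·A²
  (860 A/V) × (138 s):  [kg⁻¹·m⁻²·s³·A²] · [s] = kg⁻¹·m⁻²·s⁴·A²
kg⁻¹·m⁻²·s³·A² ≠ kg⁻¹·m⁻²·s⁴·A², so they cannot be added.

No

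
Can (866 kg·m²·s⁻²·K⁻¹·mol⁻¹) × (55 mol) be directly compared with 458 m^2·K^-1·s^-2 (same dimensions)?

Dimensions:
  (866 kg·m²·s⁻²·K⁻¹·mol⁻¹) × (55 mol):  [kg·m²·s⁻²·K⁻¹·mol⁻¹] · [mol] = kg·m²·s⁻²·K⁻¹
  458 m^2·K^-1·s^-2:  m²·s⁻²·K⁻¹
kg·m²·s⁻²·K⁻¹ ≠ m²·s⁻²·K⁻¹, so they cannot be added.

No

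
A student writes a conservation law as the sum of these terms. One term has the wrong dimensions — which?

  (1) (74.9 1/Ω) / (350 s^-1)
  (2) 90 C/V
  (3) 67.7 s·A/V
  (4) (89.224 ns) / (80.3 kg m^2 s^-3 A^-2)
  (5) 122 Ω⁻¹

(5)

Dimensions:
  (1) [kg⁻¹·m⁻²·s³·A²] / [s⁻¹] = kg⁻¹·m⁻²·s⁴·A²
  (2) C·V⁻¹ = s·A·(J·C⁻¹)⁻¹ = kg⁻¹·m⁻²·s⁴·A²
  (3) A·s·V⁻¹ = A·s·(J·C⁻¹)⁻¹ = kg⁻¹·m⁻²·s⁴·A²
  (4) [s] / [kg·m²·s⁻³·A⁻²] = kg⁻¹·m⁻²·s⁴·A²
  (5) Ω⁻¹ = (V·A⁻¹)⁻¹ = kg⁻¹·m⁻²·s³·A²
All reduce to kg⁻¹·m⁻²·s⁴·A² except (5), which is kg⁻¹·m⁻²·s³·A².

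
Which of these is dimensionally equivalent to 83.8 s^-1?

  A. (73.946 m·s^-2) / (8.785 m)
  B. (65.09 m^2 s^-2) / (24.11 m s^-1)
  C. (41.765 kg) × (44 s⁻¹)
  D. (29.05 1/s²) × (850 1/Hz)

D.

Reference: s⁻¹.
Each option:
  A. [m·s⁻²] / [m] = s⁻²
  B. [m²·s⁻²] / [m·s⁻¹] = m·s⁻¹
  C. [kg] · [s⁻¹] = kg·s⁻¹
  D. [s⁻²] · [s] = s⁻¹  ← same
Only D. matches s⁻¹.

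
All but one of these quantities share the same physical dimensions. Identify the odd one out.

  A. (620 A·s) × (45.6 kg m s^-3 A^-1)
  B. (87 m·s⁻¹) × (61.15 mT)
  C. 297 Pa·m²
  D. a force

B.

Work out the base dimensions of each:
  A. [s·A] · [kg·m·s⁻³·A⁻¹] = kg·m·s⁻²
  B. [m·s⁻¹] · [kg·s⁻²·A⁻¹] = kg·m·s⁻³·A⁻¹
  C. Pa·m² = N·m⁻²·m² = kg·m·s⁻²
  D. [force] = kg·m·s⁻²
All reduce to kg·m·s⁻² except B., which is kg·m·s⁻³·A⁻¹.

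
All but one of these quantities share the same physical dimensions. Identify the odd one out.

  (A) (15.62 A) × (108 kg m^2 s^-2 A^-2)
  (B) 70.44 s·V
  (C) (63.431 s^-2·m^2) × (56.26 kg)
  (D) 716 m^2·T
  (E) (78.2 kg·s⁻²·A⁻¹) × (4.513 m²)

In SI base units:
  (A) [A] · [kg·m²·s⁻²·A⁻²] = kg·m²·s⁻²·A⁻¹
  (B) V·s = J·C⁻¹·s = kg·m²·s⁻²·A⁻¹
  (C) [m²·s⁻²] · [kg] = kg·m²·s⁻²
  (D) T·m² = Wb·m⁻²·m² = kg·m²·s⁻²·A⁻¹
  (E) [kg·s⁻²·A⁻¹] · [m²] = kg·m²·s⁻²·A⁻¹
All reduce to kg·m²·s⁻²·A⁻¹ except (C), which is kg·m²·s⁻².

(C)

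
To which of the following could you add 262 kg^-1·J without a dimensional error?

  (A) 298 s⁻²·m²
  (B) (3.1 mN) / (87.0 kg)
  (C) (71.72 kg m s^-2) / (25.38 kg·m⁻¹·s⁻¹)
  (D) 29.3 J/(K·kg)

(A)

Reference: J·kg⁻¹ = N·m·kg⁻¹ = m²·s⁻².
Each option:
  (A) m²·s⁻²  ← same
  (B) [kg·m·s⁻²] / [kg] = m·s⁻²
  (C) [kg·m·s⁻²] / [kg·m⁻¹·s⁻¹] = m²·s⁻¹
  (D) J·kg⁻¹·K⁻¹ = N·m·kg⁻¹·K⁻¹ = m²·s⁻²·K⁻¹
Only (A) matches m²·s⁻².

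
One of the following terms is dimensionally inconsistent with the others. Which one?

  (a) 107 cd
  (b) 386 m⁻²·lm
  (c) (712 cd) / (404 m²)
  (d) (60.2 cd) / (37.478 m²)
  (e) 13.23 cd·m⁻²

(a)

In SI base units:
  (a) cd
  (b) lm·m⁻² = cd·m⁻² = m⁻²·cd
  (c) [cd] / [m²] = m⁻²·cd
  (d) [cd] / [m²] = m⁻²·cd
  (e) cd·m⁻² = m⁻²·cd
All reduce to m⁻²·cd except (a), which is cd.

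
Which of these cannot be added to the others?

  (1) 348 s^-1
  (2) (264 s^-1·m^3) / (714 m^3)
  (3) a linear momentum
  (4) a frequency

Work out the base dimensions of each:
  (1) s⁻¹
  (2) [m³·s⁻¹] / [m³] = s⁻¹
  (3) [linear momentum] = kg·m·s⁻¹
  (4) [frequency] = s⁻¹
All reduce to s⁻¹ except (3), which is kg·m·s⁻¹.

(3)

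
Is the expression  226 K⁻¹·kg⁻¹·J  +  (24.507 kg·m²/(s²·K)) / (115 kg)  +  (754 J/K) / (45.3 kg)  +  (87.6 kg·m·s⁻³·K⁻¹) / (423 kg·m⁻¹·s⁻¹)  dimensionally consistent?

Reduce each to base SI dimensions:
  226 K⁻¹·kg⁻¹·J:  J·kg⁻¹·K⁻¹ = N·m·kg⁻¹·K⁻¹ = m²·s⁻²·K⁻¹
  (24.507 kg·m²/(s²·K)) / (115 kg):  [kg·m²·s⁻²·K⁻¹] / [kg] = m²·s⁻²·K⁻¹
  (754 J/K) / (45.3 kg):  [kg·m²·s⁻²·K⁻¹] / [kg] = m²·s⁻²·K⁻¹
  (87.6 kg·m·s⁻³·K⁻¹) / (423 kg·m⁻¹·s⁻¹):  [kg·m·s⁻³·K⁻¹] / [kg·m⁻¹·s⁻¹] = m²·s⁻²·K⁻¹
Every term reduces to m²·s⁻²·K⁻¹.

Yes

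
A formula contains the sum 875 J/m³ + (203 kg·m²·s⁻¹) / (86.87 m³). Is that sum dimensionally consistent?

Work out the base dimensions of each:
  875 J/m³:  J·m⁻³ = N·m·m⁻³ = kg·m⁻¹·s⁻²
  (203 kg·m²·s⁻¹) / (86.87 m³):  [kg·m²·s⁻¹] / [m³] = kg·m⁻¹·s⁻¹
kg·m⁻¹·s⁻² ≠ kg·m⁻¹·s⁻¹, so they cannot be added.

No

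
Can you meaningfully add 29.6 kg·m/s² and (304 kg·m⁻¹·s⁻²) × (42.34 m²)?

Yes

Expand each in SI base units:
  29.6 kg·m/s²:  kg·m·s⁻²
  (304 kg·m⁻¹·s⁻²) × (42.34 m²):  [kg·m⁻¹·s⁻²] · [m²] = kg·m·s⁻²
Both are kg·m·s⁻², so they have the same dimensions and can be added.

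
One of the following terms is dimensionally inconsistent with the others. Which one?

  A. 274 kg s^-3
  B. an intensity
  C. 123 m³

Expand each in SI base units:
  A. kg·s⁻³
  B. [intensity] = kg·s⁻³
  C. m³
All reduce to kg·s⁻³ except C., which is m³.

C.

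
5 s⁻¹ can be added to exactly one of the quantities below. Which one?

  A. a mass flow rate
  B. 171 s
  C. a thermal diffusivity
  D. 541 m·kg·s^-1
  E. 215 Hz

Reference: s⁻¹.
Each option:
  A. [mass flow rate] = kg·s⁻¹
  B. s
  C. [thermal diffusivity] = m²·s⁻¹
  D. kg·m·s⁻¹
  E. Hz = s⁻¹  ← same
Only E. matches s⁻¹.

E.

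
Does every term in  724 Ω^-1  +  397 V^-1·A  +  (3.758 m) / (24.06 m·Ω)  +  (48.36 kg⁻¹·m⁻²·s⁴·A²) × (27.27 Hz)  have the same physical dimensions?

Yes

Dimensions:
  724 Ω^-1:  Ω⁻¹ = (V·A⁻¹)⁻¹ = kg⁻¹·m⁻²·s³·A²
  397 V^-1·A:  A·V⁻¹ = A·(J·C⁻¹)⁻¹ = kg⁻¹·m⁻²·s³·A²
  (3.758 m) / (24.06 m·Ω):  [m] / [kg·m³·s⁻³·A⁻²] = kg⁻¹·m⁻²·s³·A²
  (48.36 kg⁻¹·m⁻²·s⁴·A²) × (27.27 Hz):  [kg⁻¹·m⁻²·s⁴·A²] · [s⁻¹] = kg⁻¹·m⁻²·s³·A²
Every term reduces to kg⁻¹·m⁻²·s³·A².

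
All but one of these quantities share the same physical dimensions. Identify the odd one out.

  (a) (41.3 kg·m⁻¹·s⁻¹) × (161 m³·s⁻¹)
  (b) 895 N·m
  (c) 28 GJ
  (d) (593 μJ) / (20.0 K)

Work out the base dimensions of each:
  (a) [kg·m⁻¹·s⁻¹] · [m³·s⁻¹] = kg·m²·s⁻²
  (b) N·m = kg·m·s⁻²·m = kg·m²·s⁻²
  (c) J = N·m = kg·m²·s⁻²
  (d) [kg·m²·s⁻²] / [K] = kg·m²·s⁻²·K⁻¹
All reduce to kg·m²·s⁻² except (d), which is kg·m²·s⁻²·K⁻¹.

(d)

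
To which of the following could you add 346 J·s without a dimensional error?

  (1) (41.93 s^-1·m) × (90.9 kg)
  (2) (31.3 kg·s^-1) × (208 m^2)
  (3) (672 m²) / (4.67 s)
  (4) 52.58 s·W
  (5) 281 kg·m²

Reference: J·s = N·m·s = kg·m²·s⁻¹.
Each option:
  (1) [m·s⁻¹] · [kg] = kg·m·s⁻¹
  (2) [kg·s⁻¹] · [m²] = kg·m²·s⁻¹  ← same
  (3) [m²] / [s] = m²·s⁻¹
  (4) W·s = J·s⁻¹·s = kg·m²·s⁻²
  (5) kg·m²
Only (2) matches kg·m²·s⁻¹.

(2)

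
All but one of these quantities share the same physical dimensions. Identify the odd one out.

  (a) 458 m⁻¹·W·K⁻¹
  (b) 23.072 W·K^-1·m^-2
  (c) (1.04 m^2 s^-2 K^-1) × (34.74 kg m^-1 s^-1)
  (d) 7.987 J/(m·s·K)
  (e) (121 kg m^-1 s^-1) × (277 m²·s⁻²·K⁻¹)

Expand each in SI base units:
  (a) W·m⁻¹·K⁻¹ = J·s⁻¹·m⁻¹·K⁻¹ = kg·m·s⁻³·K⁻¹
  (b) W·m⁻²·K⁻¹ = J·s⁻¹·m⁻²·K⁻¹ = kg·s⁻³·K⁻¹
  (c) [m²·s⁻²·K⁻¹] · [kg·m⁻¹·s⁻¹] = kg·m·s⁻³·K⁻¹
  (d) J·s⁻¹·m⁻¹·K⁻¹ = N·m·s⁻¹·m⁻¹·K⁻¹ = kg·m·s⁻³·K⁻¹
  (e) [kg·m⁻¹·s⁻¹] · [m²·s⁻²·K⁻¹] = kg·m·s⁻³·K⁻¹
All reduce to kg·m·s⁻³·K⁻¹ except (b), which is kg·s⁻³·K⁻¹.

(b)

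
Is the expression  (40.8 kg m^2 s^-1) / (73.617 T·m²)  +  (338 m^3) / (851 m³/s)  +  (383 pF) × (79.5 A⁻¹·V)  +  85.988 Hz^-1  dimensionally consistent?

Reduce each to base SI dimensions:
  (40.8 kg m^2 s^-1) / (73.617 T·m²):  [kg·m²·s⁻¹] / [kg·m²·s⁻²·A⁻¹] = s·A
  (338 m^3) / (851 m³/s):  [m³] / [m³·s⁻¹] = s
  (383 pF) × (79.5 A⁻¹·V):  [kg⁻¹·m⁻²·s⁴·A²] · [kg·m²·s⁻³·A⁻²] = s
  85.988 Hz^-1:  Hz⁻¹ = (s⁻¹)⁻¹ = s
The terms do not share a single dimension (s vs s·A).

No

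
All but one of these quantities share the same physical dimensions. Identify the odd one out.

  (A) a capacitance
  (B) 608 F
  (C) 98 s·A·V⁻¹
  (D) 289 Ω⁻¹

(D)

Work out the base dimensions of each:
  (A) [capacitance] = kg⁻¹·m⁻²·s⁴·A²
  (B) F = C·V⁻¹ = kg⁻¹·m⁻²·s⁴·A²
  (C) A·s·V⁻¹ = A·s·(J·C⁻¹)⁻¹ = kg⁻¹·m⁻²·s⁴·A²
  (D) Ω⁻¹ = (V·A⁻¹)⁻¹ = kg⁻¹·m⁻²·s³·A²
All reduce to kg⁻¹·m⁻²·s⁴·A² except (D), which is kg⁻¹·m⁻²·s³·A².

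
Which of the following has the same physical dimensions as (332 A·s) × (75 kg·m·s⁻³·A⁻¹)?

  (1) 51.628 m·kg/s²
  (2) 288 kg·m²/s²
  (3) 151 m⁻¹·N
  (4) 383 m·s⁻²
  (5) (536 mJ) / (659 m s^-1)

Reference: [s·A] · [kg·m·s⁻³·A⁻¹] = kg·m·s⁻².
Each option:
  (1) kg·m·s⁻²  ← same
  (2) kg·m²·s⁻²
  (3) N·m⁻¹ = kg·m·s⁻²·m⁻¹ = kg·s⁻²
  (4) m·s⁻²
  (5) [kg·m²·s⁻²] / [m·s⁻¹] = kg·m·s⁻¹
Only (1) matches kg·m·s⁻².

(1)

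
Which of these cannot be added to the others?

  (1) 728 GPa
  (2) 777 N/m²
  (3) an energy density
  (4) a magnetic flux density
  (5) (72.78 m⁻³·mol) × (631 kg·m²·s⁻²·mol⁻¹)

Reduce each to base SI dimensions:
  (1) Pa = N·m⁻² = kg·m⁻¹·s⁻²
  (2) N·m⁻² = kg·m·s⁻²·m⁻² = kg·m⁻¹·s⁻²
  (3) [energy density] = kg·m⁻¹·s⁻²
  (4) [magnetic flux density] = kg·s⁻²·A⁻¹
  (5) [m⁻³·mol] · [kg·m²·s⁻²·mol⁻¹] = kg·m⁻¹·s⁻²
All reduce to kg·m⁻¹·s⁻² except (4), which is kg·s⁻²·A⁻¹.

(4)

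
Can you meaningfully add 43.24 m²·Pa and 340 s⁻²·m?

No

Dimensions:
  43.24 m²·Pa:  Pa·m² = N·m⁻²·m² = kg·m·s⁻²
  340 s⁻²·m:  m·s⁻²
kg·m·s⁻² ≠ m·s⁻², so they cannot be added.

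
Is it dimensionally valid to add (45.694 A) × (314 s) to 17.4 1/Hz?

Reduce each to base SI dimensions:
  (45.694 A) × (314 s):  [A] · [s] = s·A
  17.4 1/Hz:  Hz⁻¹ = (s⁻¹)⁻¹ = s
s·A ≠ s, so they cannot be added.

No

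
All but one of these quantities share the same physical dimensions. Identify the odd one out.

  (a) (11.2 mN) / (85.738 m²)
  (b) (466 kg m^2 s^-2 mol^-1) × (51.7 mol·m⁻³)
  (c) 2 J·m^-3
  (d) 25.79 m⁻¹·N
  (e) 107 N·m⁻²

In SI base units:
  (a) [kg·m·s⁻²] / [m²] = kg·m⁻¹·s⁻²
  (b) [kg·m²·s⁻²·mol⁻¹] · [m⁻³·mol] = kg·m⁻¹·s⁻²
  (c) J·m⁻³ = N·m·m⁻³ = kg·m⁻¹·s⁻²
  (d) N·m⁻¹ = kg·m·s⁻²·m⁻¹ = kg·s⁻²
  (e) N·m⁻² = kg·m·s⁻²·m⁻² = kg·m⁻¹·s⁻²
All reduce to kg·m⁻¹·s⁻² except (d), which is kg·s⁻².

(d)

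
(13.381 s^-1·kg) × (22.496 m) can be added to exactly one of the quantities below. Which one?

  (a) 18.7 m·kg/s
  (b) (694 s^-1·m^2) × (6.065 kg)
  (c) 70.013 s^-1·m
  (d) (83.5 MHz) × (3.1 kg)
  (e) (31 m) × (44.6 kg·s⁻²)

Reference: [kg·s⁻¹] · [m] = kg·m·s⁻¹.
Each option:
  (a) kg·m·s⁻¹  ← same
  (b) [m²·s⁻¹] · [kg] = kg·m²·s⁻¹
  (c) m·s⁻¹
  (d) [s⁻¹] · [kg] = kg·s⁻¹
  (e) [m] · [kg·s⁻²] = kg·m·s⁻²
Only (a) matches kg·m·s⁻¹.

(a)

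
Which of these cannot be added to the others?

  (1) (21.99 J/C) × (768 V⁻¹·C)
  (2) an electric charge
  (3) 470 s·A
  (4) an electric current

(4)

In SI base units:
  (1) [kg·m²·s⁻³·A⁻¹] · [kg⁻¹·m⁻²·s⁴·A²] = s·A
  (2) [electric charge] = s·A
  (3) A·s = s·A
  (4) [electric current] = A
All reduce to s·A except (4), which is A.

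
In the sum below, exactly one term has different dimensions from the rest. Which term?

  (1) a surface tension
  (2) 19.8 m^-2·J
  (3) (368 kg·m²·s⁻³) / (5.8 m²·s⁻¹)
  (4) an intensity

Work out the base dimensions of each:
  (1) [surface tension] = kg·s⁻²
  (2) J·m⁻² = N·m·m⁻² = kg·s⁻²
  (3) [kg·m²·s⁻³] / [m²·s⁻¹] = kg·s⁻²
  (4) [intensity] = kg·s⁻³
All reduce to kg·s⁻² except (4), which is kg·s⁻³.

(4)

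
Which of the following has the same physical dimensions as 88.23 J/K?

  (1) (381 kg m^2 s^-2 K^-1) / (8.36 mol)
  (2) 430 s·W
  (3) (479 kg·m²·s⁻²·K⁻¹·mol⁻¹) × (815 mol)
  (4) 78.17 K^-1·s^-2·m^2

(3)

Reference: J·K⁻¹ = N·m·K⁻¹ = kg·m²·s⁻²·K⁻¹.
Each option:
  (1) [kg·m²·s⁻²·K⁻¹] / [mol] = kg·m²·s⁻²·K⁻¹·mol⁻¹
  (2) W·s = J·s⁻¹·s = kg·m²·s⁻²
  (3) [kg·m²·s⁻²·K⁻¹·mol⁻¹] · [mol] = kg·m²·s⁻²·K⁻¹  ← same
  (4) m²·s⁻²·K⁻¹
Only (3) matches kg·m²·s⁻²·K⁻¹.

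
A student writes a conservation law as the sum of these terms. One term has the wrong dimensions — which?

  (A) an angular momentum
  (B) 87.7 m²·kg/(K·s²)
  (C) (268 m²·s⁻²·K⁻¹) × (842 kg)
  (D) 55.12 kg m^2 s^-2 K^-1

In SI base units:
  (A) [angular momentum] = kg·m²·s⁻¹
  (B) kg·m²·s⁻²·K⁻¹
  (C) [m²·s⁻²·K⁻¹] · [kg] = kg·m²·s⁻²·K⁻¹
  (D) kg·m²·s⁻²·K⁻¹
All reduce to kg·m²·s⁻²·K⁻¹ except (A), which is kg·m²·s⁻¹.

(A)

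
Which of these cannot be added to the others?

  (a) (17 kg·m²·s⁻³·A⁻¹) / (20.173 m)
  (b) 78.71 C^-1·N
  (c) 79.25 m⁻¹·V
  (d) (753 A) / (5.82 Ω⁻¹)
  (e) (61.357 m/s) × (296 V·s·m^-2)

Reduce each to base SI dimensions:
  (a) [kg·m²·s⁻³·A⁻¹] / [m] = kg·m·s⁻³·A⁻¹
  (b) N·C⁻¹ = kg·m·s⁻²·(s·A)⁻¹ = kg·m·s⁻³·A⁻¹
  (c) V·m⁻¹ = J·C⁻¹·m⁻¹ = kg·m·s⁻³·A⁻¹
  (d) [A] / [kg⁻¹·m⁻²·s³·A²] = kg·m²·s⁻³·A⁻¹
  (e) [m·s⁻¹] · [kg·s⁻²·A⁻¹] = kg·m·s⁻³·A⁻¹
All reduce to kg·m·s⁻³·A⁻¹ except (d), which is kg·m²·s⁻³·A⁻¹.

(d)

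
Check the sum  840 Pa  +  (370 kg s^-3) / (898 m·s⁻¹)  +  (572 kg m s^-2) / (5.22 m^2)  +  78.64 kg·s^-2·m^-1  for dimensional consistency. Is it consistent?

Dimensions:
  840 Pa:  Pa = N·m⁻² = kg·m⁻¹·s⁻²
  (370 kg s^-3) / (898 m·s⁻¹):  [kg·s⁻³] / [m·s⁻¹] = kg·m⁻¹·s⁻²
  (572 kg m s^-2) / (5.22 m^2):  [kg·m·s⁻²] / [m²] = kg·m⁻¹·s⁻²
  78.64 kg·s^-2·m^-1:  kg·m⁻¹·s⁻²
Every term reduces to kg·m⁻¹·s⁻².

Yes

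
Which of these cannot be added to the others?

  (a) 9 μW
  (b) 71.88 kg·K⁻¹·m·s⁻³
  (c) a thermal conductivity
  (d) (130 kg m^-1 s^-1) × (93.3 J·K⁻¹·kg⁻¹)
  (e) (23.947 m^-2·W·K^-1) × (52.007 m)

(a)

Dimensions:
  (a) W = J·s⁻¹ = kg·m²·s⁻³
  (b) kg·m·s⁻³·K⁻¹
  (c) [thermal conductivity] = kg·m·s⁻³·K⁻¹
  (d) [kg·m⁻¹·s⁻¹] · [m²·s⁻²·K⁻¹] = kg·m·s⁻³·K⁻¹
  (e) [kg·s⁻³·K⁻¹] · [m] = kg·m·s⁻³·K⁻¹
All reduce to kg·m·s⁻³·K⁻¹ except (a), which is kg·m²·s⁻³.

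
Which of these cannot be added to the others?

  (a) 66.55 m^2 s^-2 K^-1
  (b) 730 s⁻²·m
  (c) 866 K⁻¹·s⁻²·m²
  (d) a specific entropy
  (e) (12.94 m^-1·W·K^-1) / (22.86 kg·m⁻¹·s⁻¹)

(b)

Work out the base dimensions of each:
  (a) m²·s⁻²·K⁻¹
  (b) m·s⁻²
  (c) m²·s⁻²·K⁻¹
  (d) [specific entropy] = m²·s⁻²·K⁻¹
  (e) [kg·m·s⁻³·K⁻¹] / [kg·m⁻¹·s⁻¹] = m²·s⁻²·K⁻¹
All reduce to m²·s⁻²·K⁻¹ except (b), which is m·s⁻².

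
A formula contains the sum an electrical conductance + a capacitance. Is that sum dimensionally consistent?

Expand each in SI base units:
  an electrical conductance:  [electrical conductance] = kg⁻¹·m⁻²·s³·A²
  a capacitance:  [capacitance] = kg⁻¹·m⁻²·s⁴·A²
kg⁻¹·m⁻²·s³·A² ≠ kg⁻¹·m⁻²·s⁴·A², so they cannot be added.

No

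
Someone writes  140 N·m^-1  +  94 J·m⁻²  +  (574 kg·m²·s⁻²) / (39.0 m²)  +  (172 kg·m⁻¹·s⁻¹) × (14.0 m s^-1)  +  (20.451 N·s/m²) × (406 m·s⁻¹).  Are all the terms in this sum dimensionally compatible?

In SI base units:
  140 N·m^-1:  N·m⁻¹ = kg·m·s⁻²·m⁻¹ = kg·s⁻²
  94 J·m⁻²:  J·m⁻² = N·m·m⁻² = kg·s⁻²
  (574 kg·m²·s⁻²) / (39.0 m²):  [kg·m²·s⁻²] / [m²] = kg·s⁻²
  (172 kg·m⁻¹·s⁻¹) × (14.0 m s^-1):  [kg·m⁻¹·s⁻¹] · [m·s⁻¹] = kg·s⁻²
  (20.451 N·s/m²) × (406 m·s⁻¹):  [kg·m⁻¹·s⁻¹] · [m·s⁻¹] = kg·s⁻²
Every term reduces to kg·s⁻².

Yes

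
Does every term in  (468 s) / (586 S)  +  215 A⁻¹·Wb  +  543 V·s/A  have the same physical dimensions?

Expand each in SI base units:
  (468 s) / (586 S):  [s] / [kg⁻¹·m⁻²·s³·A²] = kg·m²·s⁻²·A⁻²
  215 A⁻¹·Wb:  Wb·A⁻¹ = V·s·A⁻¹ = kg·m²·s⁻²·A⁻²
  543 V·s/A:  V·s·A⁻¹ = J·C⁻¹·s·A⁻¹ = kg·m²·s⁻²·A⁻²
Every term reduces to kg·m²·s⁻²·A⁻².

Yes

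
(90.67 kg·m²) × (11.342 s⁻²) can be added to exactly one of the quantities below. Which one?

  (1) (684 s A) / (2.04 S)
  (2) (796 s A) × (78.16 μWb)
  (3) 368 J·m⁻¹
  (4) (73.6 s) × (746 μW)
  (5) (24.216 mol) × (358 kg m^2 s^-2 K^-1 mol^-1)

(4)

Reference: [kg·m²] · [s⁻²] = kg·m²·s⁻².
Each option:
  (1) [s·A] / [kg⁻¹·m⁻²·s³·A²] = kg·m²·s⁻²·A⁻¹
  (2) [s·A] · [kg·m²·s⁻²·A⁻¹] = kg·m²·s⁻¹
  (3) J·m⁻¹ = N·m·m⁻¹ = kg·m·s⁻²
  (4) [s] · [kg·m²·s⁻³] = kg·m²·s⁻²  ← same
  (5) [mol] · [kg·m²·s⁻²·K⁻¹·mol⁻¹] = kg·m²·s⁻²·K⁻¹
Only (4) matches kg·m²·s⁻².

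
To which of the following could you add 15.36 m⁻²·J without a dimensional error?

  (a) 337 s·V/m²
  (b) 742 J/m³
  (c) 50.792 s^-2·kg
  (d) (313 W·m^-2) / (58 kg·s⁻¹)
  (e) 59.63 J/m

Reference: J·m⁻² = N·m·m⁻² = kg·s⁻².
Each option:
  (a) V·s·m⁻² = J·C⁻¹·s·m⁻² = kg·s⁻²·A⁻¹
  (b) J·m⁻³ = N·m·m⁻³ = kg·m⁻¹·s⁻²
  (c) kg·s⁻²  ← same
  (d) [kg·s⁻³] / [kg·s⁻¹] = s⁻²
  (e) J·m⁻¹ = N·m·m⁻¹ = kg·m·s⁻²
Only (c) matches kg·s⁻².

(c)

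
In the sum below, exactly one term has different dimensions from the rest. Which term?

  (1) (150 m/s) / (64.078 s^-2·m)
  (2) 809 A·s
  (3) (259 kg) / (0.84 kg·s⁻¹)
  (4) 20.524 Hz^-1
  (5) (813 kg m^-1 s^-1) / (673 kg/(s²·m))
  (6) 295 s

Expand each in SI base units:
  (1) [m·s⁻¹] / [m·s⁻²] = s
  (2) A·s = s·A
  (3) [kg] / [kg·s⁻¹] = s
  (4) Hz⁻¹ = (s⁻¹)⁻¹ = s
  (5) [kg·m⁻¹·s⁻¹] / [kg·m⁻¹·s⁻²] = s
  (6) s
All reduce to s except (2), which is s·A.

(2)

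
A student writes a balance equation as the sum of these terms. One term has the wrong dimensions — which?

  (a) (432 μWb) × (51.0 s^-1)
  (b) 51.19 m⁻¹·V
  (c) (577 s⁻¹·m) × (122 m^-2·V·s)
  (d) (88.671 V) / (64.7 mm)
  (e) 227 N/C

In SI base units:
  (a) [kg·m²·s⁻²·A⁻¹] · [s⁻¹] = kg·m²·s⁻³·A⁻¹
  (b) V·m⁻¹ = J·C⁻¹·m⁻¹ = kg·m·s⁻³·A⁻¹
  (c) [m·s⁻¹] · [kg·s⁻²·A⁻¹] = kg·m·s⁻³·A⁻¹
  (d) [kg·m²·s⁻³·A⁻¹] / [m] = kg·m·s⁻³·A⁻¹
  (e) N·C⁻¹ = kg·m·s⁻²·(s·A)⁻¹ = kg·m·s⁻³·A⁻¹
All reduce to kg·m·s⁻³·A⁻¹ except (a), which is kg·m²·s⁻³·A⁻¹.

(a)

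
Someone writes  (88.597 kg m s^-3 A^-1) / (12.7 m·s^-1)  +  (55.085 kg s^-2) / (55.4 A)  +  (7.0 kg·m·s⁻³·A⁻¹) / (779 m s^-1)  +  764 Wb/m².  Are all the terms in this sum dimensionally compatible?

Dimensions:
  (88.597 kg m s^-3 A^-1) / (12.7 m·s^-1):  [kg·m·s⁻³·A⁻¹] / [m·s⁻¹] = kg·s⁻²·A⁻¹
  (55.085 kg s^-2) / (55.4 A):  [kg·s⁻²] / [A] = kg·s⁻²·A⁻¹
  (7.0 kg·m·s⁻³·A⁻¹) / (779 m s^-1):  [kg·m·s⁻³·A⁻¹] / [m·s⁻¹] = kg·s⁻²·A⁻¹
  764 Wb/m²:  Wb·m⁻² = V·s·m⁻² = kg·s⁻²·A⁻¹
Every term reduces to kg·s⁻²·A⁻¹.

Yes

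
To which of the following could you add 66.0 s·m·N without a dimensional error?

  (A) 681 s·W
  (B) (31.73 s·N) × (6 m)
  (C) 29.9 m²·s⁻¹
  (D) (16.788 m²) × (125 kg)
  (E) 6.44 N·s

Reference: N·m·s = kg·m·s⁻²·m·s = kg·m²·s⁻¹.
Each option:
  (A) W·s = J·s⁻¹·s = kg·m²·s⁻²
  (B) [kg·m·s⁻¹] · [m] = kg·m²·s⁻¹  ← same
  (C) m²·s⁻¹
  (D) [m²] · [kg] = kg·m²
  (E) N·s = kg·m·s⁻²·s = kg·m·s⁻¹
Only (B) matches kg·m²·s⁻¹.

(B)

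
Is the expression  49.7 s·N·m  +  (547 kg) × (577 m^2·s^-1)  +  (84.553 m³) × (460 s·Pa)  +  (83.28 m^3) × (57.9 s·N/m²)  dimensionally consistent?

In SI base units:
  49.7 s·N·m:  N·m·s = kg·m·s⁻²·m·s = kg·m²·s⁻¹
  (547 kg) × (577 m^2·s^-1):  [kg] · [m²·s⁻¹] = kg·m²·s⁻¹
  (84.553 m³) × (460 s·Pa):  [m³] · [kg·m⁻¹·s⁻¹] = kg·m²·s⁻¹
  (83.28 m^3) × (57.9 s·N/m²):  [m³] · [kg·m⁻¹·s⁻¹] = kg·m²·s⁻¹
Every term reduces to kg·m²·s⁻¹.

Yes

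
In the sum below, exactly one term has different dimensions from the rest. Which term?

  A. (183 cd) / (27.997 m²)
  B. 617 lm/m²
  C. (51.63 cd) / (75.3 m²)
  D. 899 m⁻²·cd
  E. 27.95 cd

E.

In SI base units:
  A. [cd] / [m²] = m⁻²·cd
  B. lm·m⁻² = cd·m⁻² = m⁻²·cd
  C. [cd] / [m²] = m⁻²·cd
  D. cd·m⁻² = m⁻²·cd
  E. cd
All reduce to m⁻²·cd except E., which is cd.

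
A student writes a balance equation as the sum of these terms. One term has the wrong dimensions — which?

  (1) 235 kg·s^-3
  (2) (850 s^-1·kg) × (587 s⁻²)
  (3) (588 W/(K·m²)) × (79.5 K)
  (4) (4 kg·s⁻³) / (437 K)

(4)

Reduce each to base SI dimensions:
  (1) kg·s⁻³
  (2) [kg·s⁻¹] · [s⁻²] = kg·s⁻³
  (3) [kg·s⁻³·K⁻¹] · [K] = kg·s⁻³
  (4) [kg·s⁻³] / [K] = kg·s⁻³·K⁻¹
All reduce to kg·s⁻³ except (4), which is kg·s⁻³·K⁻¹.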